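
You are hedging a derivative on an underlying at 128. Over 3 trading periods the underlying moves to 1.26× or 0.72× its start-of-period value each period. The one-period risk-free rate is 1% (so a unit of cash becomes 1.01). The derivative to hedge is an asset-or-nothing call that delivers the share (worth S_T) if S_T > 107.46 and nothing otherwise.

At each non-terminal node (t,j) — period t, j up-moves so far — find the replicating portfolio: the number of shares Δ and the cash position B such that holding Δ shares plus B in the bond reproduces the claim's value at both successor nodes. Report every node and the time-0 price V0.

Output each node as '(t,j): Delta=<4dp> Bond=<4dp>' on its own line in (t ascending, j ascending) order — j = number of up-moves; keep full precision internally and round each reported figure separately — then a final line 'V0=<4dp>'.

No-arbitrage ⇒ martingale measure with p* = (R−d)/(u−d) = 0.5370.
Payoff layer (t=3): V(3,0)=0.0000, V(3,1)=0.0000, V(3,2)=146.3132, V(3,3)=256.0481
(2,0): S=66.3552. Δ = (V_up−V_dn)/(S_up−S_dn) = (0.0000−0.0000)/(83.6076−47.7757) = 0.0000. V = [p*·0.0000 + (1−p*)·0.0000]/1.01 = 0.0000. B = V − Δ·S = 0.0000.
(2,1): S=116.1216. Δ = (V_up−V_dn)/(S_up−S_dn) = (146.3132−0.0000)/(146.3132−83.6076) = 2.3333. V = [p*·146.3132 + (1−p*)·0.0000]/1.01 = 77.7976. B = V − Δ·S = -193.1528.
(2,2): S=203.2128. Δ = (V_up−V_dn)/(S_up−S_dn) = (256.0481−146.3132)/(256.0481−146.3132) = 1.0000. V = [p*·256.0481 + (1−p*)·146.3132]/1.01 = 203.2128. B = V − Δ·S = 0.0000.
(1,0): S=92.1600. Δ = (V_up−V_dn)/(S_up−S_dn) = (77.7976−0.0000)/(116.1216−66.3552) = 1.5633. V = [p*·77.7976 + (1−p*)·0.0000]/1.01 = 41.3665. B = V − Δ·S = -102.7032.
(1,1): S=161.2800. Δ = (V_up−V_dn)/(S_up−S_dn) = (203.2128−77.7976)/(203.2128−116.1216) = 1.4400. V = [p*·203.2128 + (1−p*)·77.7976]/1.01 = 143.7131. B = V − Δ·S = -88.5372.
(0,0): S=128.0000. Δ = (V_up−V_dn)/(S_up−S_dn) = (143.7131−41.3665)/(161.2800−92.1600) = 1.4807. V = [p*·143.7131 + (1−p*)·41.3665]/1.01 = 95.3767. B = V − Δ·S = -94.1540.
Check: Δ(0,0)·S0 + B(0,0) = 95.3767 = V0.

(0,0): Delta=1.4807 Bond=-94.1540
(1,0): Delta=1.5633 Bond=-102.7032
(1,1): Delta=1.4400 Bond=-88.5372
(2,0): Delta=0.0000 Bond=0.0000
(2,1): Delta=2.3333 Bond=-193.1528
(2,2): Delta=1.0000 Bond=0.0000
V0=95.3767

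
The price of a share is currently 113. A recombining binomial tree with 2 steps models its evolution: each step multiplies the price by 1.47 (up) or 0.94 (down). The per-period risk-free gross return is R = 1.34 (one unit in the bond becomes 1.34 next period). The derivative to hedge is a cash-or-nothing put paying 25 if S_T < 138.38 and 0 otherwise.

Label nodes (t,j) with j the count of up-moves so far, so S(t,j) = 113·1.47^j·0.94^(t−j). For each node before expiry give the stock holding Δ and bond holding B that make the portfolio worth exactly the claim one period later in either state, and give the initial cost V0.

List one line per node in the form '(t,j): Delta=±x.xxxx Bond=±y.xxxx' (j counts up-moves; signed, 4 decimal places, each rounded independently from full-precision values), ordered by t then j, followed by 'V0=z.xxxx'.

Risk-neutral probability p* = (R−d)/(u−d) = (1.34−0.94)/(1.47−0.94) = 0.7547.
Terminal values V(2,·): V(2,0)=25.0000, V(2,1)=0.0000, V(2,2)=0.0000
(1,0): S=106.2200. Δ = (V_up−V_dn)/(S_up−S_dn) = (0.0000−25.0000)/(156.1434−99.8468) = -0.4441. V = [p*·0.0000 + (1−p*)·25.0000]/1.34 = 4.5762. B = V − Δ·S = 51.7460.
(1,1): S=166.1100. Δ = (V_up−V_dn)/(S_up−S_dn) = (0.0000−0.0000)/(244.1817−156.1434) = 0.0000. V = [p*·0.0000 + (1−p*)·0.0000]/1.34 = 0.0000. B = V − Δ·S = 0.0000.
(0,0): S=113.0000. Δ = (V_up−V_dn)/(S_up−S_dn) = (0.0000−4.5762)/(166.1100−106.2200) = -0.0764. V = [p*·0.0000 + (1−p*)·4.5762]/1.34 = 0.8377. B = V − Δ·S = 9.4719.
Check: Δ(0,0)·S0 + B(0,0) = 0.8377 = V0.

(0,0): Delta=-0.0764 Bond=9.4719
(1,0): Delta=-0.4441 Bond=51.7460
(1,1): Delta=0.0000 Bond=0.0000
V0=0.8377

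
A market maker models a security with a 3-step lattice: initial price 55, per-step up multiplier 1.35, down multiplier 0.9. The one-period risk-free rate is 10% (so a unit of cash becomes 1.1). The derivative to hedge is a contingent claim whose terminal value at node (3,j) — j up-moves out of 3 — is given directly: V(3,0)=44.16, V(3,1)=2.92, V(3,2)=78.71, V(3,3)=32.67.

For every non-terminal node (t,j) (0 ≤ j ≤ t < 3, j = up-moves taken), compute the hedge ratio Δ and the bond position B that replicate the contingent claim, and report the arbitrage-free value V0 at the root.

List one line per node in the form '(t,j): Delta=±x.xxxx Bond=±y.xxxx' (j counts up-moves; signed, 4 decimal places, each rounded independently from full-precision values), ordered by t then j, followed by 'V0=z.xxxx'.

(0,0): Delta=0.5211 Bond=-0.4430
(1,0): Delta=0.4397 Bond=3.5409
(1,1): Delta=0.5889 Bond=-5.5225
(2,0): Delta=-2.0571 Bond=115.1273
(2,1): Delta=2.5203 Bond=-135.1455
(2,2): Delta=-1.0207 Bond=155.2636
V0=28.2153

Under the risk-neutral measure, an up-move has probability p* = (R−d)/(u−d) = 0.4444 and values discount at R = 1.1.
Payoff layer (t=3): V(3,0)=44.1600, V(3,1)=2.9200, V(3,2)=78.7100, V(3,3)=32.6700
Node (2,0) S=44.5500: V=(p*·2.9200+(1−p*)·44.1600)/1.1=23.4828; Δ=(2.9200−44.1600)/(60.1425−40.0950)=-2.0571; B=V−Δ·S=115.1273
Node (2,1) S=66.8250: V=(p*·78.7100+(1−p*)·2.9200)/1.1=33.2768; Δ=(78.7100−2.9200)/(90.2138−60.1425)=2.5203; B=V−Δ·S=-135.1455
Node (2,2) S=100.2375: V=(p*·32.6700+(1−p*)·78.7100)/1.1=52.9525; Δ=(32.6700−78.7100)/(135.3206−90.2138)=-1.0207; B=V−Δ·S=155.2636
Node (1,0) S=49.5000: V=(p*·33.2768+(1−p*)·23.4828)/1.1=25.3052; Δ=(33.2768−23.4828)/(66.8250−44.5500)=0.4397; B=V−Δ·S=3.5409
Node (1,1) S=74.2500: V=(p*·52.9525+(1−p*)·33.2768)/1.1=38.2014; Δ=(52.9525−33.2768)/(100.2375−66.8250)=0.5889; B=V−Δ·S=-5.5225
Node (0,0) S=55.0000: V=(p*·38.2014+(1−p*)·25.3052)/1.1=28.2153; Δ=(38.2014−25.3052)/(74.2500−49.5000)=0.5211; B=V−Δ·S=-0.4430
Check: Δ(0,0)·S0 + B(0,0) = 28.2153 = V0.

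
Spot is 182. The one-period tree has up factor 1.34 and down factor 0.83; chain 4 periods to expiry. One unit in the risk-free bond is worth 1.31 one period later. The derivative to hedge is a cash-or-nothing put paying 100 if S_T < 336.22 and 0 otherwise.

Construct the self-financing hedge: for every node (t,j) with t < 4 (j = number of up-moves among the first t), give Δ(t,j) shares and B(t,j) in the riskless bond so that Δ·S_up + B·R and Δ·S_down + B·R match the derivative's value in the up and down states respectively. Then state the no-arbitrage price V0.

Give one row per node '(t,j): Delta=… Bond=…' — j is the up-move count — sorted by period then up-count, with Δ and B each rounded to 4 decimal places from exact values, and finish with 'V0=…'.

Under the risk-neutral measure, an up-move has probability p* = (R−d)/(u−d) = 0.9412 and values discount at R = 1.31.
At expiry t=4: V(4,0)=100.0000, V(4,1)=100.0000, V(4,2)=100.0000, V(4,3)=0.0000, V(4,4)=0.0000
  t=3,j=0: stock 104.0652 → up 139.4474 (V=100.0000), down 86.3741 (V=100.0000). Price 76.3359; hedge Δ=0.0000, bond B=76.3359.
  t=3,j=1: stock 168.0089 → up 225.1320 (V=100.0000), down 139.4474 (V=100.0000). Price 76.3359; hedge Δ=0.0000, bond B=76.3359.
  t=3,j=2: stock 271.2433 → up 363.4661 (V=0.0000), down 225.1320 (V=100.0000). Price 4.4903; hedge Δ=-0.7229, bond B=200.5688.
  t=3,j=3: stock 437.9109 → up 586.8006 (V=0.0000), down 363.4661 (V=0.0000). Price 0.0000; hedge Δ=0.0000, bond B=0.0000.
  t=2,j=0: stock 125.3798 → up 168.0089 (V=76.3359), down 104.0652 (V=76.3359). Price 58.2717; hedge Δ=0.0000, bond B=58.2717.
  t=2,j=1: stock 202.4204 → up 271.2433 (V=4.4903), down 168.0089 (V=76.3359). Price 6.6539; hedge Δ=-0.6959, bond B=147.5275.
  t=2,j=2: stock 326.7992 → up 437.9109 (V=0.0000), down 271.2433 (V=4.4903). Price 0.2016; hedge Δ=-0.0269, bond B=9.0062.
  t=1,j=0: stock 151.0600 → up 202.4204 (V=6.6539), down 125.3798 (V=58.2717). Price 7.3971; hedge Δ=-0.6700, bond B=108.6085.
  t=1,j=1: stock 243.8800 → up 326.7992 (V=0.2016), down 202.4204 (V=6.6539). Price 0.4436; hedge Δ=-0.0519, bond B=13.0951.
  t=0,j=0: stock 182.0000 → up 243.8800 (V=0.4436), down 151.0600 (V=7.3971). Price 0.6509; hedge Δ=-0.0749, bond B=14.2851.
Check: Δ(0,0)·S0 + B(0,0) = 0.6509 = V0.

(0,0): Delta=-0.0749 Bond=14.2851
(1,0): Delta=-0.6700 Bond=108.6085
(1,1): Delta=-0.0519 Bond=13.0951
(2,0): Delta=0.0000 Bond=58.2717
(2,1): Delta=-0.6959 Bond=147.5275
(2,2): Delta=-0.0269 Bond=9.0062
(3,0): Delta=0.0000 Bond=76.3359
(3,1): Delta=0.0000 Bond=76.3359
(3,2): Delta=-0.7229 Bond=200.5688
(3,3): Delta=0.0000 Bond=0.0000
V0=0.6509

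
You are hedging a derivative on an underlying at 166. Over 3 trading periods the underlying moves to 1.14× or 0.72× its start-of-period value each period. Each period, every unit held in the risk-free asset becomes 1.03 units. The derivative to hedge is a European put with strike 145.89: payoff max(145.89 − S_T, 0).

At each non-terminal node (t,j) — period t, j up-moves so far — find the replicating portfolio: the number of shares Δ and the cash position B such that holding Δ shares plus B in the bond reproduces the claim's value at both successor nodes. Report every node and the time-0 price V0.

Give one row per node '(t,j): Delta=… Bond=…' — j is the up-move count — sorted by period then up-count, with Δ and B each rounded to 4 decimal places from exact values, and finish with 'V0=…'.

Under the risk-neutral measure, an up-move has probability p* = (R−d)/(u−d) = 0.7381 and values discount at R = 1.03.
Terminal payoffs: V(3,0)=83.9308, V(3,1)=47.7880, V(3,2)=0.0000, V(3,3)=0.0000
(2,0): S=86.0544. Δ = (V_up−V_dn)/(S_up−S_dn) = (47.7880−83.9308)/(98.1020−61.9592) = -1.0000. V = [p*·47.7880 + (1−p*)·83.9308]/1.03 = 55.5864. B = V − Δ·S = 141.6408.
(2,1): S=136.2528. Δ = (V_up−V_dn)/(S_up−S_dn) = (0.0000−47.7880)/(155.3282−98.1020) = -0.8351. V = [p*·0.0000 + (1−p*)·47.7880]/1.03 = 12.1514. B = V − Δ·S = 125.9323.
(2,2): S=215.7336. Δ = (V_up−V_dn)/(S_up−S_dn) = (0.0000−0.0000)/(245.9363−155.3282) = 0.0000. V = [p*·0.0000 + (1−p*)·0.0000]/1.03 = 0.0000. B = V − Δ·S = 0.0000.
(1,0): S=119.5200. Δ = (V_up−V_dn)/(S_up−S_dn) = (12.1514−55.5864)/(136.2528−86.0544) = -0.8653. V = [p*·12.1514 + (1−p*)·55.5864]/1.03 = 22.8419. B = V − Δ·S = 126.2586.
(1,1): S=189.2400. Δ = (V_up−V_dn)/(S_up−S_dn) = (0.0000−12.1514)/(215.7336−136.2528) = -0.1529. V = [p*·0.0000 + (1−p*)·12.1514]/1.03 = 3.0898. B = V − Δ·S = 32.0216.
(0,0): S=166.0000. Δ = (V_up−V_dn)/(S_up−S_dn) = (3.0898−22.8419)/(189.2400−119.5200) = -0.2833. V = [p*·3.0898 + (1−p*)·22.8419]/1.03 = 8.0223. B = V − Δ·S = 55.0512.
Self-financing check: at every node Δ·S+B equals the discounted successor values.

(0,0): Delta=-0.2833 Bond=55.0512
(1,0): Delta=-0.8653 Bond=126.2586
(1,1): Delta=-0.1529 Bond=32.0216
(2,0): Delta=-1.0000 Bond=141.6408
(2,1): Delta=-0.8351 Bond=125.9323
(2,2): Delta=0.0000 Bond=0.0000
V0=8.0223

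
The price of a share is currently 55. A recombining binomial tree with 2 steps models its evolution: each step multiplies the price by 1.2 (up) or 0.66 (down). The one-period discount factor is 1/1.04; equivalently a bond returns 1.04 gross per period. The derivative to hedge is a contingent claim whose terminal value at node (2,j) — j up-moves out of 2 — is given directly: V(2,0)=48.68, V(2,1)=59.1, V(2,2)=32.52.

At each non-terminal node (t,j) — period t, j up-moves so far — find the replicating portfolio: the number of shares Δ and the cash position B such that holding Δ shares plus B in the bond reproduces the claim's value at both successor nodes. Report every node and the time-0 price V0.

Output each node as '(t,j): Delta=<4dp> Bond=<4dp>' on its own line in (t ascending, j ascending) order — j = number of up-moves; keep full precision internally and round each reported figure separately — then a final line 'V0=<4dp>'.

(0,0): Delta=-0.5056 Bond=69.4342
(1,0): Delta=0.5316 Bond=34.5620
(1,1): Delta=-0.7458 Bond=88.0641
V0=41.6261

The replicating-portfolio and risk-neutral prices coincide; use p* = (1.04−0.66)/(1.2−0.66) = 0.7037 for the latter.
Terminal payoffs: V(2,0)=48.6800, V(2,1)=59.1000, V(2,2)=32.5200
(1,0): S=36.3000. Δ = (V_up−V_dn)/(S_up−S_dn) = (59.1000−48.6800)/(43.5600−23.9580) = 0.5316. V = [p*·59.1000 + (1−p*)·48.6800]/1.04 = 53.8583. B = V − Δ·S = 34.5620.
(1,1): S=66.0000. Δ = (V_up−V_dn)/(S_up−S_dn) = (32.5200−59.1000)/(79.2000−43.5600) = -0.7458. V = [p*·32.5200 + (1−p*)·59.1000]/1.04 = 38.8419. B = V − Δ·S = 88.0641.
(0,0): S=55.0000. Δ = (V_up−V_dn)/(S_up−S_dn) = (38.8419−53.8583)/(66.0000−36.3000) = -0.5056. V = [p*·38.8419 + (1−p*)·53.8583]/1.04 = 41.6261. B = V − Δ·S = 69.4342.
Root portfolio cost Δ·55+B reproduces V0=41.6261.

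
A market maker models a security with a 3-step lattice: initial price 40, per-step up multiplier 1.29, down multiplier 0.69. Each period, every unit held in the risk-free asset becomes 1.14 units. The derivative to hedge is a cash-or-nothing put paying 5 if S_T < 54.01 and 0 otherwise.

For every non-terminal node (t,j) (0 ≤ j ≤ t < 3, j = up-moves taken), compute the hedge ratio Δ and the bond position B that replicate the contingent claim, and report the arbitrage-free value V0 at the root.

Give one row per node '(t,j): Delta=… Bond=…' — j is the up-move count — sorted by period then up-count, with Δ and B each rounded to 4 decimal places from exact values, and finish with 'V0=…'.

(0,0): Delta=-0.0902 Bond=5.5580
(1,0): Delta=0.0000 Bond=3.8473
(1,1): Delta=-0.1062 Bond=7.1657
(2,0): Delta=0.0000 Bond=4.3860
(2,1): Delta=0.0000 Bond=4.3860
(2,2): Delta=-0.1252 Bond=9.4298
V0=1.9511

Since d<R<u, set p* = (R−d)/(u−d) = 0.7500; price each node as the discounted p*-expectation of its children.
Terminal values V(3,·): V(3,0)=5.0000, V(3,1)=5.0000, V(3,2)=5.0000, V(3,3)=0.0000
Node (2,0) S=19.0440: V=(p*·5.0000+(1−p*)·5.0000)/1.14=4.3860; Δ=(5.0000−5.0000)/(24.5668−13.1404)=0.0000; B=V−Δ·S=4.3860
Node (2,1) S=35.6040: V=(p*·5.0000+(1−p*)·5.0000)/1.14=4.3860; Δ=(5.0000−5.0000)/(45.9292−24.5668)=0.0000; B=V−Δ·S=4.3860
Node (2,2) S=66.5640: V=(p*·0.0000+(1−p*)·5.0000)/1.14=1.0965; Δ=(0.0000−5.0000)/(85.8676−45.9292)=-0.1252; B=V−Δ·S=9.4298
Node (1,0) S=27.6000: V=(p*·4.3860+(1−p*)·4.3860)/1.14=3.8473; Δ=(4.3860−4.3860)/(35.6040−19.0440)=0.0000; B=V−Δ·S=3.8473
Node (1,1) S=51.6000: V=(p*·1.0965+(1−p*)·4.3860)/1.14=1.6832; Δ=(1.0965−4.3860)/(66.5640−35.6040)=-0.1062; B=V−Δ·S=7.1657
Node (0,0) S=40.0000: V=(p*·1.6832+(1−p*)·3.8473)/1.14=1.9511; Δ=(1.6832−3.8473)/(51.6000−27.6000)=-0.0902; B=V−Δ·S=5.5580
Self-financing check: at every node Δ·S+B equals the discounted successor values.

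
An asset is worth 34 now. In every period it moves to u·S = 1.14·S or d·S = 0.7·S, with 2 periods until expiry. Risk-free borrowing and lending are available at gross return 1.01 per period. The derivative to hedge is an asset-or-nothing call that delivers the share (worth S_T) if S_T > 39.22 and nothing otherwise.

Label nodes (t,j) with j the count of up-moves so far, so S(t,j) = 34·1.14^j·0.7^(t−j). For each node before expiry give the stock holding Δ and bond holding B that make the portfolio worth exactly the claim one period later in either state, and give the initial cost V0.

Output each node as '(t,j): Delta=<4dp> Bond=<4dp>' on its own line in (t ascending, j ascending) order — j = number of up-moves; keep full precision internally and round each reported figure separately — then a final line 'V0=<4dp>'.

No-arbitrage ⇒ martingale measure with p* = (R−d)/(u−d) = 0.7045.
At expiry t=2: V(2,0)=0.0000, V(2,1)=0.0000, V(2,2)=44.1864
(1,0): S=23.8000. Δ = (V_up−V_dn)/(S_up−S_dn) = (0.0000−0.0000)/(27.1320−16.6600) = 0.0000. V = [p*·0.0000 + (1−p*)·0.0000]/1.01 = 0.0000. B = V − Δ·S = 0.0000.
(1,1): S=38.7600. Δ = (V_up−V_dn)/(S_up−S_dn) = (44.1864−0.0000)/(44.1864−27.1320) = 2.5909. V = [p*·44.1864 + (1−p*)·0.0000]/1.01 = 30.8231. B = V − Δ·S = -69.6005.
(0,0): S=34.0000. Δ = (V_up−V_dn)/(S_up−S_dn) = (30.8231−0.0000)/(38.7600−23.8000) = 2.0604. V = [p*·30.8231 + (1−p*)·0.0000]/1.01 = 21.5013. B = V − Δ·S = -48.5512.
Each (Δ,B) replicates both successor values, so the strategy is self-financing and V0 is arbitrage-free.

(0,0): Delta=2.0604 Bond=-48.5512
(1,0): Delta=0.0000 Bond=0.0000
(1,1): Delta=2.5909 Bond=-69.6005
V0=21.5013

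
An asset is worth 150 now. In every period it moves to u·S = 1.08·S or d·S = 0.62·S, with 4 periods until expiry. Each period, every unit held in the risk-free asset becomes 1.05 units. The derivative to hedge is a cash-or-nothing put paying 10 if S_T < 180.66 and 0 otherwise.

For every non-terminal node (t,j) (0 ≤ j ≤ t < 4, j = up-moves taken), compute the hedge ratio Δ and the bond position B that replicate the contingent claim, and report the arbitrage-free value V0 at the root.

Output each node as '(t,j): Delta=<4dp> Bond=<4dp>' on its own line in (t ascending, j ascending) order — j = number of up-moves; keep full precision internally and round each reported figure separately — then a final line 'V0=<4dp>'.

No-arbitrage ⇒ martingale measure with p* = (R−d)/(u−d) = 0.9348.
Payoff layer (t=4): V(4,0)=10.0000, V(4,1)=10.0000, V(4,2)=10.0000, V(4,3)=10.0000, V(4,4)=0.0000
  t=3,j=0: stock 35.7492 → up 38.6091 (V=10.0000), down 22.1645 (V=10.0000). Price 9.5238; hedge Δ=0.0000, bond B=9.5238.
  t=3,j=1: stock 62.2728 → up 67.2546 (V=10.0000), down 38.6091 (V=10.0000). Price 9.5238; hedge Δ=0.0000, bond B=9.5238.
  t=3,j=2: stock 108.4752 → up 117.1532 (V=10.0000), down 67.2546 (V=10.0000). Price 9.5238; hedge Δ=0.0000, bond B=9.5238.
  t=3,j=3: stock 188.9568 → up 204.0733 (V=0.0000), down 117.1532 (V=10.0000). Price 0.6211; hedge Δ=-0.1150, bond B=22.3602.
  t=2,j=0: stock 57.6600 → up 62.2728 (V=9.5238), down 35.7492 (V=9.5238). Price 9.0703; hedge Δ=0.0000, bond B=9.0703.
  t=2,j=1: stock 100.4400 → up 108.4752 (V=9.5238), down 62.2728 (V=9.5238). Price 9.0703; hedge Δ=0.0000, bond B=9.0703.
  t=2,j=2: stock 174.9600 → up 188.9568 (V=0.6211), down 108.4752 (V=9.5238). Price 1.1445; hedge Δ=-0.1106, bond B=20.4982.
  t=1,j=0: stock 93.0000 → up 100.4400 (V=9.0703), down 57.6600 (V=9.0703). Price 8.6384; hedge Δ=0.0000, bond B=8.6384.
  t=1,j=1: stock 162.0000 → up 174.9600 (V=1.1445), down 100.4400 (V=9.0703). Price 1.5823; hedge Δ=-0.1064, bond B=18.8123.
  t=0,j=0: stock 150.0000 → up 162.0000 (V=1.5823), down 93.0000 (V=8.6384). Price 1.9452; hedge Δ=-0.1023, bond B=17.2845.
Check: Δ(0,0)·S0 + B(0,0) = 1.9452 = V0.

(0,0): Delta=-0.1023 Bond=17.2845
(1,0): Delta=0.0000 Bond=8.6384
(1,1): Delta=-0.1064 Bond=18.8123
(2,0): Delta=0.0000 Bond=9.0703
(2,1): Delta=0.0000 Bond=9.0703
(2,2): Delta=-0.1106 Bond=20.4982
(3,0): Delta=0.0000 Bond=9.5238
(3,1): Delta=0.0000 Bond=9.5238
(3,2): Delta=0.0000 Bond=9.5238
(3,3): Delta=-0.1150 Bond=22.3602
V0=1.9452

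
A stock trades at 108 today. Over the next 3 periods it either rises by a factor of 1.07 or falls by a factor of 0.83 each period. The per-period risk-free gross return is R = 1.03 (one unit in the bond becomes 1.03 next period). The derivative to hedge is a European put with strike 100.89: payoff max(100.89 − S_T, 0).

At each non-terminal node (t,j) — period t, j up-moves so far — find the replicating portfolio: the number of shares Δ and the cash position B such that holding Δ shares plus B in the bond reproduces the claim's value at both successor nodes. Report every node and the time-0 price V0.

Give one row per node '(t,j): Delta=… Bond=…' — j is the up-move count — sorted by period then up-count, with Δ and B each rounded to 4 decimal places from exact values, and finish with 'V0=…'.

Risk-neutral probability p* = (R−d)/(u−d) = (1.03−0.83)/(1.07−0.83) = 0.8333.
Terminal payoffs: V(3,0)=39.1370, V(3,1)=21.2807, V(3,2)=0.0000, V(3,3)=0.0000
  t=2,j=0: stock 74.4012 → up 79.6093 (V=21.2807), down 61.7530 (V=39.1370). Price 23.5503; hedge Δ=-1.0000, bond B=97.9515.
  t=2,j=1: stock 95.9148 → up 102.6288 (V=0.0000), down 79.6093 (V=21.2807). Price 3.4435; hedge Δ=-0.9245, bond B=92.1131.
  t=2,j=2: stock 123.6492 → up 132.3046 (V=0.0000), down 102.6288 (V=0.0000). Price 0.0000; hedge Δ=0.0000, bond B=0.0000.
  t=1,j=0: stock 89.6400 → up 95.9148 (V=3.4435), down 74.4012 (V=23.5503). Price 6.5967; hedge Δ=-0.9346, bond B=90.3749.
  t=1,j=1: stock 115.5600 → up 123.6492 (V=0.0000), down 95.9148 (V=3.4435). Price 0.5572; hedge Δ=-0.1242, bond B=14.9050.
  t=0,j=0: stock 108.0000 → up 115.5600 (V=0.5572), down 89.6400 (V=6.5967). Price 1.5182; hedge Δ=-0.2330, bond B=26.6829.
Check: Δ(0,0)·S0 + B(0,0) = 1.5182 = V0.

(0,0): Delta=-0.2330 Bond=26.6829
(1,0): Delta=-0.9346 Bond=90.3749
(1,1): Delta=-0.1242 Bond=14.9050
(2,0): Delta=-1.0000 Bond=97.9515
(2,1): Delta=-0.9245 Bond=92.1131
(2,2): Delta=0.0000 Bond=0.0000
V0=1.5182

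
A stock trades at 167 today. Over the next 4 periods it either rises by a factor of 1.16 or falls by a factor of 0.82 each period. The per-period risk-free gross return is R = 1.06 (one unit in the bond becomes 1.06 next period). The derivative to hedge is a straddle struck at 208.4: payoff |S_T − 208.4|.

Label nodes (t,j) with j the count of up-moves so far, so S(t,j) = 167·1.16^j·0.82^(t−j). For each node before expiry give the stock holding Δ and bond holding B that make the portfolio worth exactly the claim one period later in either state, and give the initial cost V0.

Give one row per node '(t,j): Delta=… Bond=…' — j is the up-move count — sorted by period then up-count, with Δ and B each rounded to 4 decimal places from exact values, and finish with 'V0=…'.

Under the risk-neutral measure, an up-move has probability p* = (R−d)/(u−d) = 0.7059 and values discount at R = 1.06.
Terminal payoffs: V(4,0)=132.8957, V(4,1)=101.5890, V(4,2)=57.3015, V(4,3)=5.3491, V(4,4)=93.9768
  t=3,j=0: stock 92.0785 → up 106.8110 (V=101.5890), down 75.5043 (V=132.8957). Price 104.5253; hedge Δ=-1.0000, bond B=196.6038.
  t=3,j=1: stock 130.2573 → up 151.0985 (V=57.3015), down 106.8110 (V=101.5890). Price 66.3464; hedge Δ=-1.0000, bond B=196.6038.
  t=3,j=2: stock 184.2665 → up 213.7491 (V=5.3491), down 151.0985 (V=57.3015). Price 19.4615; hedge Δ=-0.8292, bond B=172.2627.
  t=3,j=3: stock 260.6696 → up 302.3768 (V=93.9768), down 213.7491 (V=5.3491). Price 64.0659; hedge Δ=1.0000, bond B=-196.6038.
  t=2,j=0: stock 112.2908 → up 130.2573 (V=66.3464), down 92.0785 (V=104.5253). Price 73.1845; hedge Δ=-1.0000, bond B=185.4753.
  t=2,j=1: stock 158.8504 → up 184.2665 (V=19.4615), down 130.2573 (V=66.3464). Price 31.3691; hedge Δ=-0.8681, bond B=169.2659.
  t=2,j=2: stock 224.7152 → up 260.6696 (V=64.0659), down 184.2665 (V=19.4615). Price 48.0631; hedge Δ=0.5838, bond B=-83.1261.
  t=1,j=0: stock 136.9400 → up 158.8504 (V=31.3691), down 112.2908 (V=73.1845). Price 41.1960; hedge Δ=-0.8981, bond B=164.1824.
  t=1,j=1: stock 193.7200 → up 224.7152 (V=48.0631), down 158.8504 (V=31.3691). Price 40.7105; hedge Δ=0.2535, bond B=-8.3898.
  t=0,j=0: stock 167.0000 → up 193.7200 (V=40.7105), down 136.9400 (V=41.1960). Price 38.5408; hedge Δ=-0.0085, bond B=39.9686.
Check: Δ(0,0)·S0 + B(0,0) = 38.5408 = V0.

(0,0): Delta=-0.0085 Bond=39.9686
(1,0): Delta=-0.8981 Bond=164.1824
(1,1): Delta=0.2535 Bond=-8.3898
(2,0): Delta=-1.0000 Bond=185.4753
(2,1): Delta=-0.8681 Bond=169.2659
(2,2): Delta=0.5838 Bond=-83.1261
(3,0): Delta=-1.0000 Bond=196.6038
(3,1): Delta=-1.0000 Bond=196.6038
(3,2): Delta=-0.8292 Bond=172.2627
(3,3): Delta=1.0000 Bond=-196.6038
V0=38.5408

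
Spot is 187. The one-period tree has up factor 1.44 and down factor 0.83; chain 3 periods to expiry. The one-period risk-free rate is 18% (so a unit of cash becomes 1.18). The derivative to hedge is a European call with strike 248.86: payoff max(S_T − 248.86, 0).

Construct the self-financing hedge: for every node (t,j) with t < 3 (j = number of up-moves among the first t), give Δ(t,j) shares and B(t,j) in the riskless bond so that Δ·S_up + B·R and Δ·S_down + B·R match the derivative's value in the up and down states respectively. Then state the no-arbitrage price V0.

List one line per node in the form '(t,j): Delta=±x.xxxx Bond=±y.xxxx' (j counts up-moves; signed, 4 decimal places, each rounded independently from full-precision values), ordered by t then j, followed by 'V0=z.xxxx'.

(0,0): Delta=0.7150 Bond=-79.4261
(1,0): Delta=0.3748 Bond=-40.9211
(1,1): Delta=0.8607 Bond=-132.9470
(2,0): Delta=0.0000 Bond=0.0000
(2,1): Delta=0.5353 Bond=-84.1571
(2,2): Delta=1.0000 Bond=-210.8983
V0=54.2831

Since d<R<u, set p* = (R−d)/(u−d) = 0.5738; price each node as the discounted p*-expectation of its children.
Terminal payoffs: V(3,0)=0.0000, V(3,1)=0.0000, V(3,2)=72.9835, V(3,3)=309.5190
(2,0): S=128.8243. Δ = (V_up−V_dn)/(S_up−S_dn) = (0.0000−0.0000)/(185.5070−106.9242) = 0.0000. V = [p*·0.0000 + (1−p*)·0.0000]/1.18 = 0.0000. B = V − Δ·S = 0.0000.
(2,1): S=223.5024. Δ = (V_up−V_dn)/(S_up−S_dn) = (72.9835−0.0000)/(321.8435−185.5070) = 0.5353. V = [p*·72.9835 + (1−p*)·0.0000]/1.18 = 35.4879. B = V − Δ·S = -84.1571.
(2,2): S=387.7632. Δ = (V_up−V_dn)/(S_up−S_dn) = (309.5190−72.9835)/(558.3790−321.8435) = 1.0000. V = [p*·309.5190 + (1−p*)·72.9835]/1.18 = 176.8649. B = V − Δ·S = -210.8983.
(1,0): S=155.2100. Δ = (V_up−V_dn)/(S_up−S_dn) = (35.4879−0.0000)/(223.5024−128.8243) = 0.3748. V = [p*·35.4879 + (1−p*)·0.0000]/1.18 = 17.2559. B = V − Δ·S = -40.9211.
(1,1): S=269.2800. Δ = (V_up−V_dn)/(S_up−S_dn) = (176.8649−35.4879)/(387.7632−223.5024) = 0.8607. V = [p*·176.8649 + (1−p*)·35.4879]/1.18 = 98.8185. B = V − Δ·S = -132.9470.
(0,0): S=187.0000. Δ = (V_up−V_dn)/(S_up−S_dn) = (98.8185−17.2559)/(269.2800−155.2100) = 0.7150. V = [p*·98.8185 + (1−p*)·17.2559]/1.18 = 54.2831. B = V − Δ·S = -79.4261.
Each (Δ,B) replicates both successor values, so the strategy is self-financing and V0 is arbitrage-free.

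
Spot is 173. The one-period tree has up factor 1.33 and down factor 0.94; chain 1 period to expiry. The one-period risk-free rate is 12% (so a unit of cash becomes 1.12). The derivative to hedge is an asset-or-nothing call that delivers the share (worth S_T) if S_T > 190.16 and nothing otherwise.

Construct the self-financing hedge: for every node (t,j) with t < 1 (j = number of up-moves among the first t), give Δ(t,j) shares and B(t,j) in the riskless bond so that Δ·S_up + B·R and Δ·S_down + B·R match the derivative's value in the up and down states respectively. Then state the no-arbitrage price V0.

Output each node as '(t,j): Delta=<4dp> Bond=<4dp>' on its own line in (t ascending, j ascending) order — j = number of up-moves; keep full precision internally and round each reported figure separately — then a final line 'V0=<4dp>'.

Under the risk-neutral measure, an up-move has probability p* = (R−d)/(u−d) = 0.4615 and values discount at R = 1.12.
At expiry t=1: V(1,0)=0.0000, V(1,1)=230.0900
  t=0,j=0: stock 173.0000 → up 230.0900 (V=230.0900), down 162.6200 (V=0.0000). Price 94.8173; hedge Δ=3.4103, bond B=-495.1571.
Check: Δ(0,0)·S0 + B(0,0) = 94.8173 = V0.

(0,0): Delta=3.4103 Bond=-495.1571
V0=94.8173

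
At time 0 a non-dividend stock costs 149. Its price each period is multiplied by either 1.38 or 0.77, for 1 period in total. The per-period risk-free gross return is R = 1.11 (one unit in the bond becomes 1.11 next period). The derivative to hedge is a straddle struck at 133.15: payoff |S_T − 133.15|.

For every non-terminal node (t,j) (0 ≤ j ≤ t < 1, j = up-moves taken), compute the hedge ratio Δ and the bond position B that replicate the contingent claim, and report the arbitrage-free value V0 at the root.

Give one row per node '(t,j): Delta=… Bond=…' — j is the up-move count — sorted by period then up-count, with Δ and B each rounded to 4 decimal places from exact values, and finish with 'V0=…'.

(0,0): Delta=0.5947 Bond=-44.8712
V0=43.7353

Under the risk-neutral measure, an up-move has probability p* = (R−d)/(u−d) = 0.5574 and values discount at R = 1.11.
Terminal payoffs: V(1,0)=18.4200, V(1,1)=72.4700
Node (0,0) S=149.0000: V=(p*·72.4700+(1−p*)·18.4200)/1.11=43.7353; Δ=(72.4700−18.4200)/(205.6200−114.7300)=0.5947; B=V−Δ·S=-44.8712
Check: Δ(0,0)·S0 + B(0,0) = 43.7353 = V0.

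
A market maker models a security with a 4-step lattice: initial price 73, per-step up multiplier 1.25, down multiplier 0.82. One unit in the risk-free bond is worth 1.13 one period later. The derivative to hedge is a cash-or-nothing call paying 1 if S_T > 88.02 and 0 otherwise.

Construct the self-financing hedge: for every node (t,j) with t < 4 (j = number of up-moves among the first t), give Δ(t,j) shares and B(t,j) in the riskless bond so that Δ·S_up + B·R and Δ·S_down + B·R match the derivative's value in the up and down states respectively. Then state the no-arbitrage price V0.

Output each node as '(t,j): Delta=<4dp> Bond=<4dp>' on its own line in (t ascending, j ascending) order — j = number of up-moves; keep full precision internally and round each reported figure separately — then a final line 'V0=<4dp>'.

The replicating-portfolio and risk-neutral prices coincide; use p* = (1.13−0.82)/(1.25−0.82) = 0.7209 for the latter.
At expiry t=4: V(4,0)=0.0000, V(4,1)=0.0000, V(4,2)=0.0000, V(4,3)=1.0000, V(4,4)=1.0000
(3,0): S=40.2499. Δ = (V_up−V_dn)/(S_up−S_dn) = (0.0000−0.0000)/(50.3123−33.0049) = 0.0000. V = [p*·0.0000 + (1−p*)·0.0000]/1.13 = 0.0000. B = V − Δ·S = 0.0000.
(3,1): S=61.3565. Δ = (V_up−V_dn)/(S_up−S_dn) = (0.0000−0.0000)/(76.6956−50.3123) = 0.0000. V = [p*·0.0000 + (1−p*)·0.0000]/1.13 = 0.0000. B = V − Δ·S = 0.0000.
(3,2): S=93.5312. Δ = (V_up−V_dn)/(S_up−S_dn) = (1.0000−0.0000)/(116.9141−76.6956) = 0.0249. V = [p*·1.0000 + (1−p*)·0.0000]/1.13 = 0.6380. B = V − Δ·S = -1.6876.
(3,3): S=142.5781. Δ = (V_up−V_dn)/(S_up−S_dn) = (1.0000−1.0000)/(178.2227−116.9141) = 0.0000. V = [p*·1.0000 + (1−p*)·1.0000]/1.13 = 0.8850. B = V − Δ·S = 0.8850.
(2,0): S=49.0852. Δ = (V_up−V_dn)/(S_up−S_dn) = (0.0000−0.0000)/(61.3565−40.2499) = 0.0000. V = [p*·0.0000 + (1−p*)·0.0000]/1.13 = 0.0000. B = V − Δ·S = 0.0000.
(2,1): S=74.8250. Δ = (V_up−V_dn)/(S_up−S_dn) = (0.6380−0.0000)/(93.5312−61.3565) = 0.0198. V = [p*·0.6380 + (1−p*)·0.0000]/1.13 = 0.4070. B = V − Δ·S = -1.0767.
(2,2): S=114.0625. Δ = (V_up−V_dn)/(S_up−S_dn) = (0.8850−0.6380)/(142.5781−93.5312) = 0.0050. V = [p*·0.8850 + (1−p*)·0.6380]/1.13 = 0.7222. B = V − Δ·S = 0.1478.
(1,0): S=59.8600. Δ = (V_up−V_dn)/(S_up−S_dn) = (0.4070−0.0000)/(74.8250−49.0852) = 0.0158. V = [p*·0.4070 + (1−p*)·0.0000]/1.13 = 0.2597. B = V − Δ·S = -0.6869.
(1,1): S=91.2500. Δ = (V_up−V_dn)/(S_up−S_dn) = (0.7222−0.4070)/(114.0625−74.8250) = 0.0080. V = [p*·0.7222 + (1−p*)·0.4070]/1.13 = 0.5613. B = V − Δ·S = -0.1716.
(0,0): S=73.0000. Δ = (V_up−V_dn)/(S_up−S_dn) = (0.5613−0.2597)/(91.2500−59.8600) = 0.0096. V = [p*·0.5613 + (1−p*)·0.2597]/1.13 = 0.4222. B = V − Δ·S = -0.2791.
The time-0 hedge costs 0.4222, which is the no-arbitrage price.

(0,0): Delta=0.0096 Bond=-0.2791
(1,0): Delta=0.0158 Bond=-0.6869
(1,1): Delta=0.0080 Bond=-0.1716
(2,0): Delta=0.0000 Bond=0.0000
(2,1): Delta=0.0198 Bond=-1.0767
(2,2): Delta=0.0050 Bond=0.1478
(3,0): Delta=0.0000 Bond=0.0000
(3,1): Delta=0.0000 Bond=0.0000
(3,2): Delta=0.0249 Bond=-1.6876
(3,3): Delta=0.0000 Bond=0.8850
V0=0.4222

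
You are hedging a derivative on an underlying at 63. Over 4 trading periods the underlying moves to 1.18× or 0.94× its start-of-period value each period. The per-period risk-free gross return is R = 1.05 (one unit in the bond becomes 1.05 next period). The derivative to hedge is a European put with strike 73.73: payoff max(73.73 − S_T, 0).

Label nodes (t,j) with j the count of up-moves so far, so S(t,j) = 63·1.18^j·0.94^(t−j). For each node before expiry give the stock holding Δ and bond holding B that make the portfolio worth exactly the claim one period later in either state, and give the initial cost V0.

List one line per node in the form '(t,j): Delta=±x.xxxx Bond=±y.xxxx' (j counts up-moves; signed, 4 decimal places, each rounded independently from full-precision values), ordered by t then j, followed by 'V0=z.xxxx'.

No-arbitrage ⇒ martingale measure with p* = (R−d)/(u−d) = 0.4583.
Terminal values V(4,·): V(4,0)=24.5428, V(4,1)=11.9844, V(4,2)=0.0000, V(4,3)=0.0000, V(4,4)=0.0000
Node (3,0) S=52.3268: V=(p*·11.9844+(1−p*)·24.5428)/1.05=17.8923; Δ=(11.9844−24.5428)/(61.7456−49.1872)=-1.0000; B=V−Δ·S=70.2190
Node (3,1) S=65.6868: V=(p*·0.0000+(1−p*)·11.9844)/1.05=6.1824; Δ=(0.0000−11.9844)/(77.5105−61.7456)=-0.7602; B=V−Δ·S=56.1174
Node (3,2) S=82.4579: V=(p*·0.0000+(1−p*)·0.0000)/1.05=0.0000; Δ=(0.0000−0.0000)/(97.3004−77.5105)=0.0000; B=V−Δ·S=0.0000
Node (3,3) S=103.5110: V=(p*·0.0000+(1−p*)·0.0000)/1.05=0.0000; Δ=(0.0000−0.0000)/(122.1430−97.3004)=0.0000; B=V−Δ·S=0.0000
Node (2,0) S=55.6668: V=(p*·6.1824+(1−p*)·17.8923)/1.05=11.9288; Δ=(6.1824−17.8923)/(65.6868−52.3268)=-0.8765; B=V−Δ·S=60.7198
Node (2,1) S=69.8796: V=(p*·0.0000+(1−p*)·6.1824)/1.05=3.1893; Δ=(0.0000−6.1824)/(82.4579−65.6868)=-0.3686; B=V−Δ·S=28.9494
Node (2,2) S=87.7212: V=(p*·0.0000+(1−p*)·0.0000)/1.05=0.0000; Δ=(0.0000−0.0000)/(103.5110−82.4579)=0.0000; B=V−Δ·S=0.0000
Node (1,0) S=59.2200: V=(p*·3.1893+(1−p*)·11.9288)/1.05=7.5459; Δ=(3.1893−11.9288)/(69.8796−55.6668)=-0.6149; B=V−Δ·S=43.9604
Node (1,1) S=74.3400: V=(p*·0.0000+(1−p*)·3.1893)/1.05=1.6453; Δ=(0.0000−3.1893)/(87.7212−69.8796)=-0.1788; B=V−Δ·S=14.9342
Node (0,0) S=63.0000: V=(p*·1.6453+(1−p*)·7.5459)/1.05=4.6109; Δ=(1.6453−7.5459)/(74.3400−59.2200)=-0.3903; B=V−Δ·S=29.1969
Each (Δ,B) replicates both successor values, so the strategy is self-financing and V0 is arbitrage-free.

(0,0): Delta=-0.3903 Bond=29.1969
(1,0): Delta=-0.6149 Bond=43.9604
(1,1): Delta=-0.1788 Bond=14.9342
(2,0): Delta=-0.8765 Bond=60.7198
(2,1): Delta=-0.3686 Bond=28.9494
(2,2): Delta=0.0000 Bond=0.0000
(3,0): Delta=-1.0000 Bond=70.2190
(3,1): Delta=-0.7602 Bond=56.1174
(3,2): Delta=0.0000 Bond=0.0000
(3,3): Delta=0.0000 Bond=0.0000
V0=4.6109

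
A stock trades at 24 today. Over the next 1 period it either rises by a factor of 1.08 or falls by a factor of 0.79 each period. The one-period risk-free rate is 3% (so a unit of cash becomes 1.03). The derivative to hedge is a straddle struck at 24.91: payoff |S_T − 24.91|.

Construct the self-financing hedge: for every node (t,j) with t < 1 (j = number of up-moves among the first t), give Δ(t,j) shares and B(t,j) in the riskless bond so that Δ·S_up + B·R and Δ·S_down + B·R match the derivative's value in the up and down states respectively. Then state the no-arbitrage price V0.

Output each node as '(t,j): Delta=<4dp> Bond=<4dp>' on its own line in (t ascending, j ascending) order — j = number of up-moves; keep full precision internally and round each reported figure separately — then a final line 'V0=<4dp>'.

Under the risk-neutral measure, an up-move has probability p* = (R−d)/(u−d) = 0.8276 and values discount at R = 1.03.
Terminal values V(1,·): V(1,0)=5.9500, V(1,1)=1.0100
(0,0): S=24.0000. Δ = (V_up−V_dn)/(S_up−S_dn) = (1.0100−5.9500)/(25.9200−18.9600) = -0.7098. V = [p*·1.0100 + (1−p*)·5.9500]/1.03 = 1.8075. B = V − Δ·S = 18.8420.
Root portfolio cost Δ·24+B reproduces V0=1.8075.

(0,0): Delta=-0.7098 Bond=18.8420
V0=1.8075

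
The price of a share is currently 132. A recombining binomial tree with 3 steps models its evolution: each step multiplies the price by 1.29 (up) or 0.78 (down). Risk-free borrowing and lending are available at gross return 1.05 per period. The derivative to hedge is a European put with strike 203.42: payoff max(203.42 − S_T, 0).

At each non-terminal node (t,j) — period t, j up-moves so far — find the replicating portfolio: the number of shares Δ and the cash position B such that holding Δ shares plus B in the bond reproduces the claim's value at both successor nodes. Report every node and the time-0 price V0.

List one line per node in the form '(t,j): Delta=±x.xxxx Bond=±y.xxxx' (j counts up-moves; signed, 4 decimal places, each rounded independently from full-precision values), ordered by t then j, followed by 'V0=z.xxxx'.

(0,0): Delta=-0.6981 Bond=146.1197
(1,0): Delta=-1.0000 Bond=184.5079
(1,1): Delta=-0.5359 Bond=125.7969
(2,0): Delta=-1.0000 Bond=193.7333
(2,1): Delta=-1.0000 Bond=193.7333
(2,2): Delta=-0.2864 Bond=77.2898
V0=53.9688

Since d<R<u, set p* = (R−d)/(u−d) = 0.5294; price each node as the discounted p*-expectation of its children.
At expiry t=3: V(3,0)=140.7791, V(3,1)=99.8216, V(3,2)=32.0843, V(3,3)=0.0000
Node (2,0) S=80.3088: V=(p*·99.8216+(1−p*)·140.7791)/1.05=113.4245; Δ=(99.8216−140.7791)/(103.5984−62.6409)=-1.0000; B=V−Δ·S=193.7333
Node (2,1) S=132.8184: V=(p*·32.0843+(1−p*)·99.8216)/1.05=60.9149; Δ=(32.0843−99.8216)/(171.3357−103.5984)=-1.0000; B=V−Δ·S=193.7333
Node (2,2) S=219.6612: V=(p*·0.0000+(1−p*)·32.0843)/1.05=14.3795; Δ=(0.0000−32.0843)/(283.3629−171.3357)=-0.2864; B=V−Δ·S=77.2898
Node (1,0) S=102.9600: V=(p*·60.9149+(1−p*)·113.4245)/1.05=81.5479; Δ=(60.9149−113.4245)/(132.8184−80.3088)=-1.0000; B=V−Δ·S=184.5079
Node (1,1) S=170.2800: V=(p*·14.3795+(1−p*)·60.9149)/1.05=34.5510; Δ=(14.3795−60.9149)/(219.6612−132.8184)=-0.5359; B=V−Δ·S=125.7969
Node (0,0) S=132.0000: V=(p*·34.5510+(1−p*)·81.5479)/1.05=53.9688; Δ=(34.5510−81.5479)/(170.2800−102.9600)=-0.6981; B=V−Δ·S=146.1197
Each (Δ,B) replicates both successor values, so the strategy is self-financing and V0 is arbitrage-free.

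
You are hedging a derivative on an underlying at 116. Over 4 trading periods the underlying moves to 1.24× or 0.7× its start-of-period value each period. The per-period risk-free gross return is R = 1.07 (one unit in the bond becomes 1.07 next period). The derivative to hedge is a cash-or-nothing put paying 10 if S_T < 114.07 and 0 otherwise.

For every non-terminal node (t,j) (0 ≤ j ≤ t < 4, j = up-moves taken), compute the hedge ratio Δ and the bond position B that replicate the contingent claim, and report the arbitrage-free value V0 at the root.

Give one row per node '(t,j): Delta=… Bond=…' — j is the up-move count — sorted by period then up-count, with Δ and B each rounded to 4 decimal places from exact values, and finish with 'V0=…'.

(0,0): Delta=-0.0578 Bond=9.5598
(1,0): Delta=-0.0935 Bond=13.1308
(1,1): Delta=-0.0485 Bond=8.8957
(2,0): Delta=0.0000 Bond=8.7344
(2,1): Delta=-0.1178 Bond=16.4923
(2,2): Delta=-0.0305 Bond=6.3142
(3,0): Delta=0.0000 Bond=9.3458
(3,1): Delta=0.0000 Bond=9.3458
(3,2): Delta=-0.1483 Bond=21.4607
(3,3): Delta=0.0000 Bond=0.0000
V0=2.8571

The replicating-portfolio and risk-neutral prices coincide; use p* = (1.07−0.7)/(1.24−0.7) = 0.6852 for the latter.
Terminal payoffs: V(4,0)=10.0000, V(4,1)=10.0000, V(4,2)=10.0000, V(4,3)=0.0000, V(4,4)=0.0000
Node (3,0) S=39.7880: V=(p*·10.0000+(1−p*)·10.0000)/1.07=9.3458; Δ=(10.0000−10.0000)/(49.3371−27.8516)=0.0000; B=V−Δ·S=9.3458
Node (3,1) S=70.4816: V=(p*·10.0000+(1−p*)·10.0000)/1.07=9.3458; Δ=(10.0000−10.0000)/(87.3972−49.3371)=0.0000; B=V−Δ·S=9.3458
Node (3,2) S=124.8531: V=(p*·0.0000+(1−p*)·10.0000)/1.07=2.9422; Δ=(0.0000−10.0000)/(154.8179−87.3972)=-0.1483; B=V−Δ·S=21.4607
Node (3,3) S=221.1684: V=(p*·0.0000+(1−p*)·0.0000)/1.07=0.0000; Δ=(0.0000−0.0000)/(274.2488−154.8179)=0.0000; B=V−Δ·S=0.0000
Node (2,0) S=56.8400: V=(p*·9.3458+(1−p*)·9.3458)/1.07=8.7344; Δ=(9.3458−9.3458)/(70.4816−39.7880)=0.0000; B=V−Δ·S=8.7344
Node (2,1) S=100.6880: V=(p*·2.9422+(1−p*)·9.3458)/1.07=4.6338; Δ=(2.9422−9.3458)/(124.8531−70.4816)=-0.1178; B=V−Δ·S=16.4923
Node (2,2) S=178.3616: V=(p*·0.0000+(1−p*)·2.9422)/1.07=0.8657; Δ=(0.0000−2.9422)/(221.1684−124.8531)=-0.0305; B=V−Δ·S=6.3142
Node (1,0) S=81.2000: V=(p*·4.6338+(1−p*)·8.7344)/1.07=5.5371; Δ=(4.6338−8.7344)/(100.6880−56.8400)=-0.0935; B=V−Δ·S=13.1308
Node (1,1) S=143.8400: V=(p*·0.8657+(1−p*)·4.6338)/1.07=1.9177; Δ=(0.8657−4.6338)/(178.3616−100.6880)=-0.0485; B=V−Δ·S=8.8957
Node (0,0) S=116.0000: V=(p*·1.9177+(1−p*)·5.5371)/1.07=2.8571; Δ=(1.9177−5.5371)/(143.8400−81.2000)=-0.0578; B=V−Δ·S=9.5598
Root portfolio cost Δ·116+B reproduces V0=2.8571.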